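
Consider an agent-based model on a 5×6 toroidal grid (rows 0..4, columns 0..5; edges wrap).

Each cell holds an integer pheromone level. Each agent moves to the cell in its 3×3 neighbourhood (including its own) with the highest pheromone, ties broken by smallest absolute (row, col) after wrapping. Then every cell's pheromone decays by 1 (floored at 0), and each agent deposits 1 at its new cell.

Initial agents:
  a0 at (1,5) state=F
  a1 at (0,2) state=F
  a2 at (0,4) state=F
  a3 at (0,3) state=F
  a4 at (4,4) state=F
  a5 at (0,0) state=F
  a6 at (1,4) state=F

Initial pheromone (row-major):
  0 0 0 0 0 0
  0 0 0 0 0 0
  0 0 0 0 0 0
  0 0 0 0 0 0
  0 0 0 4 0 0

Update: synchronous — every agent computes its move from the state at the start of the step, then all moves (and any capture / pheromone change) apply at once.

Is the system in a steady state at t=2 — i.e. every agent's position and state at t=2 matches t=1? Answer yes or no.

t=1: a0@(0,0) a1@(4,3) a2@(4,3) a3@(4,3) a4@(4,3) a5@(0,0) a6@(0,3) | pheromone: 2 0 0 1 0 0 / 0 0 0 0 0 0 / 0 0 0 0 0 0 / 0 0 0 0 0 0 / 0 0 0 7 0 0
t=2: a0@(0,0) a1@(4,3) a2@(4,3) a3@(4,3) a4@(4,3) a5@(0,0) a6@(4,3) | pheromone: 3 0 0 0 0 0 / 0 0 0 0 0 0 / 0 0 0 0 0 0 / 0 0 0 0 0 0 / 0 0 0 11 0 0

no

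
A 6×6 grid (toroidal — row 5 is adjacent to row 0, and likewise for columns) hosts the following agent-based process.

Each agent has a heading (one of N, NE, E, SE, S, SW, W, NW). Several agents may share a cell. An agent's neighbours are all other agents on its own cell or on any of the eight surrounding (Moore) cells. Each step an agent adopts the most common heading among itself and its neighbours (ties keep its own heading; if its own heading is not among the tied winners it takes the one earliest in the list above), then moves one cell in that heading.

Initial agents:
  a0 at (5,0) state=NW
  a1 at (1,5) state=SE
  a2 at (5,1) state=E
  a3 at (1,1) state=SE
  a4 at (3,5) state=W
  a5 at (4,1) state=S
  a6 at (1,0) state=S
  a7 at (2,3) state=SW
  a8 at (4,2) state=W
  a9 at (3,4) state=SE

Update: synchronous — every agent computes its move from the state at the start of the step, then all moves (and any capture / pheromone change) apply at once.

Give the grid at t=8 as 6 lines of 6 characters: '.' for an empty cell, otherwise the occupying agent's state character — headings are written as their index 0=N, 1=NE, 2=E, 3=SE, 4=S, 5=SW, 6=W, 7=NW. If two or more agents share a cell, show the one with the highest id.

.4....
......
......
.3333.
3..3..
3.....

t=1: a0@(4,5):NW a1@(2,0):SE a2@(5,2):E a3@(2,2):SE a4@(3,4):W a5@(5,1):S a6@(2,1):SE a7@(3,2):SW a8@(4,1):W a9@(4,5):SE
t=2: a0@(3,4):NW a1@(3,1):SE a2@(5,3):E a3@(3,3):SE a4@(3,3):W a5@(0,1):S a6@(3,2):SE a7@(4,3):SE a8@(4,0):W a9@(5,0):SE
t=3: a0@(4,5):SE a1@(4,2):SE a2@(5,4):E a3@(4,4):SE a4@(4,4):SE a5@(1,1):S a6@(4,3):SE a7@(5,4):SE a8@(5,1):SE a9@(0,1):SE
t=4: a0@(5,0):SE a1@(5,3):SE a2@(0,5):SE a3@(5,5):SE a4@(5,5):SE a5@(2,1):S a6@(5,4):SE a7@(0,5):SE a8@(0,2):SE a9@(1,2):SE
t=5: a0@(0,1):SE a1@(0,4):SE a2@(1,0):SE a3@(0,0):SE a4@(0,0):SE a5@(3,1):S a6@(0,5):SE a7@(1,0):SE a8@(1,3):SE a9@(2,3):SE
t=6: a0@(1,2):SE a1@(1,5):SE a2@(2,1):SE a3@(1,1):SE a4@(1,1):SE a5@(4,1):S a6@(1,0):SE a7@(2,1):SE a8@(2,4):SE a9@(3,4):SE
t=7: a0@(2,3):SE a1@(2,0):SE a2@(3,2):SE a3@(2,2):SE a4@(2,2):SE a5@(5,1):S a6@(2,1):SE a7@(3,2):SE a8@(3,5):SE a9@(4,5):SE
t=8: a0@(3,4):SE a1@(3,1):SE a2@(4,3):SE a3@(3,3):SE a4@(3,3):SE a5@(0,1):S a6@(3,2):SE a7@(4,3):SE a8@(4,0):SE a9@(5,0):SE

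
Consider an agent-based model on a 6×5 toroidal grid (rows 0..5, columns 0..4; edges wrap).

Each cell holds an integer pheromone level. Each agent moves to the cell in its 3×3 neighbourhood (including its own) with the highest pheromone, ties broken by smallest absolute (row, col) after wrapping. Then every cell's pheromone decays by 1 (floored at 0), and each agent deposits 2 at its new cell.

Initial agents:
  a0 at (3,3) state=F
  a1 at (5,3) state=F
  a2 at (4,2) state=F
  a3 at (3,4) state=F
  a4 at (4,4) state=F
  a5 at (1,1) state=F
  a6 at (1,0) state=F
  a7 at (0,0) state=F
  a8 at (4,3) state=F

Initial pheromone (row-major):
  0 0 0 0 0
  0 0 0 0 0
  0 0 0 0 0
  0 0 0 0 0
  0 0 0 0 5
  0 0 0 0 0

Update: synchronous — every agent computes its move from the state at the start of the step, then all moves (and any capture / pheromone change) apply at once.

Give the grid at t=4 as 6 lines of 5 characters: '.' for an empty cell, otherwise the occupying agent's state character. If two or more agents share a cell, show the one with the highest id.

F....
.....
.....
.F...
....F
.....

t=1: a0@(4,4) a1@(4,4) a2@(3,1) a3@(4,4) a4@(4,4) a5@(0,0) a6@(0,0) a7@(0,0) a8@(4,4) | pheromone: 6 0 0 0 0 / 0 0 0 0 0 / 0 0 0 0 0 / 0 2 0 0 0 / 0 0 0 0 14 / 0 0 0 0 0
t=2: a0@(4,4) a1@(4,4) a2@(3,1) a3@(4,4) a4@(4,4) a5@(0,0) a6@(0,0) a7@(0,0) a8@(4,4) | pheromone: 11 0 0 0 0 / 0 0 0 0 0 / 0 0 0 0 0 / 0 3 0 0 0 / 0 0 0 0 23 / 0 0 0 0 0
t=3: a0@(4,4) a1@(4,4) a2@(3,1) a3@(4,4) a4@(4,4) a5@(0,0) a6@(0,0) a7@(0,0) a8@(4,4) | pheromone: 16 0 0 0 0 / 0 0 0 0 0 / 0 0 0 0 0 / 0 4 0 0 0 / 0 0 0 0 32 / 0 0 0 0 0
t=4: a0@(4,4) a1@(4,4) a2@(3,1) a3@(4,4) a4@(4,4) a5@(0,0) a6@(0,0) a7@(0,0) a8@(4,4) | pheromone: 21 0 0 0 0 / 0 0 0 0 0 / 0 0 0 0 0 / 0 5 0 0 0 / 0 0 0 0 41 / 0 0 0 0 0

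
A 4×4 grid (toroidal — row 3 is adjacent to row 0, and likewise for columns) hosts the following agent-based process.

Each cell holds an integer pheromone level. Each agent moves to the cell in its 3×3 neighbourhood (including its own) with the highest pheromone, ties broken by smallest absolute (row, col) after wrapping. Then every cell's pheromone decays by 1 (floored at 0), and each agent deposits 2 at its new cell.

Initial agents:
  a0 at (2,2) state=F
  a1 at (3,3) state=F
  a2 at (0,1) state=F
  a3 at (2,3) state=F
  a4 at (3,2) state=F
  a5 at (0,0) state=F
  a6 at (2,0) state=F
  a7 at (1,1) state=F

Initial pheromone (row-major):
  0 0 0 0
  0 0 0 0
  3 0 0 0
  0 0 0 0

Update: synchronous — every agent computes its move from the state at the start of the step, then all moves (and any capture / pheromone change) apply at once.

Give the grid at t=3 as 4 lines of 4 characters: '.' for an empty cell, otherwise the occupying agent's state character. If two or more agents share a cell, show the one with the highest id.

t=1: a0@(1,1) a1@(2,0) a2@(0,0) a3@(2,0) a4@(0,1) a5@(0,0) a6@(2,0) a7@(2,0) | pheromone: 4 2 0 0 / 0 2 0 0 / 10 0 0 0 / 0 0 0 0
t=2: a0@(2,0) a1@(2,0) a2@(0,0) a3@(2,0) a4@(0,0) a5@(0,0) a6@(2,0) a7@(2,0) | pheromone: 9 1 0 0 / 0 1 0 0 / 19 0 0 0 / 0 0 0 0
t=3: a0@(2,0) a1@(2,0) a2@(0,0) a3@(2,0) a4@(0,0) a5@(0,0) a6@(2,0) a7@(2,0) | pheromone: 14 0 0 0 / 0 0 0 0 / 28 0 0 0 / 0 0 0 0

F...
....
F...
....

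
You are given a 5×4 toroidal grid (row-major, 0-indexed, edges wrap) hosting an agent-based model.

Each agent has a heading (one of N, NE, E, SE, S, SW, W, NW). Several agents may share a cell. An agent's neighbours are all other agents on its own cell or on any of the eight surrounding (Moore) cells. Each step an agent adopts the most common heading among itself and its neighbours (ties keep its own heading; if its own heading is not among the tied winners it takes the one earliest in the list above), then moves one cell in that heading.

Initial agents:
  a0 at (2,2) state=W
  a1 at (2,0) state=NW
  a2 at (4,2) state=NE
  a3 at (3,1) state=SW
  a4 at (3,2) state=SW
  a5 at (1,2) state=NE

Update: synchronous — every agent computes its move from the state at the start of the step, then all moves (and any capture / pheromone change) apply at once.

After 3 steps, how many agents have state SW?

5

t=1: a0@(3,1):SW a1@(1,3):NW a2@(0,1):SW a3@(4,0):SW a4@(4,1):SW a5@(0,3):NE
t=2: a0@(4,0):SW a1@(0,2):NW a2@(1,0):SW a3@(0,3):SW a4@(0,0):SW a5@(4,0):NE
t=3: a0@(0,3):SW a1@(4,1):NW a2@(2,3):SW a3@(1,2):SW a4@(1,3):SW a5@(0,3):SW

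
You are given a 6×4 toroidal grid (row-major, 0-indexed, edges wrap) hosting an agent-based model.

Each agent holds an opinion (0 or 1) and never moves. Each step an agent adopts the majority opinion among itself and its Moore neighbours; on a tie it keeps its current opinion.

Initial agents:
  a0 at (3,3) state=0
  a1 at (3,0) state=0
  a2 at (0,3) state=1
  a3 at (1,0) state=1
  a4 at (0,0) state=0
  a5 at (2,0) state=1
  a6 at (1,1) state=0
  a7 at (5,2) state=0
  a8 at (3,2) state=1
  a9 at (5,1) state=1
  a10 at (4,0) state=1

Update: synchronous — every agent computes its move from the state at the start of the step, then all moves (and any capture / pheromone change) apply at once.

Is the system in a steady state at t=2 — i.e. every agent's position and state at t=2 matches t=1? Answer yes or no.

yes

t=1: a0@(3,3):1 a1@(3,0):0 a2@(0,3):1 a3@(1,0):1 a4@(0,0):1 a5@(2,0):0 a6@(1,1):0 a7@(5,2):1 a8@(3,2):1 a9@(5,1):1 a10@(4,0):1
t=2: (unchanged — steady state)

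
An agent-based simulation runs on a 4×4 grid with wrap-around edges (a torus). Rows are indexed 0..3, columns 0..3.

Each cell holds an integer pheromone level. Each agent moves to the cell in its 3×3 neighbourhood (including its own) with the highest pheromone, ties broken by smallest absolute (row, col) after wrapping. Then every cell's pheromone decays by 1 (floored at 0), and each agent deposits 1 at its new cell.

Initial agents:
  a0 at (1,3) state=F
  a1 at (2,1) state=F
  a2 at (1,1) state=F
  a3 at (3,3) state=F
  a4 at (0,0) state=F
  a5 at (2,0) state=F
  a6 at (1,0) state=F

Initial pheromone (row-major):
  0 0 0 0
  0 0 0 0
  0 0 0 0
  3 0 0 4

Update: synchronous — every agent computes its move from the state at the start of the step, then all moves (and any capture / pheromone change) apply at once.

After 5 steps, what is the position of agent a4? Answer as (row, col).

t=1: a0@(0,0) a1@(3,0) a2@(0,0) a3@(3,3) a4@(3,3) a5@(3,3) a6@(0,0) | pheromone: 3 0 0 0 / 0 0 0 0 / 0 0 0 0 / 3 0 0 6
t=2: a0@(3,3) a1@(3,3) a2@(3,3) a3@(3,3) a4@(3,3) a5@(3,3) a6@(3,3) | pheromone: 2 0 0 0 / 0 0 0 0 / 0 0 0 0 / 2 0 0 12
t=3: a0@(3,3) a1@(3,3) a2@(3,3) a3@(3,3) a4@(3,3) a5@(3,3) a6@(3,3) | pheromone: 1 0 0 0 / 0 0 0 0 / 0 0 0 0 / 1 0 0 18
t=4: a0@(3,3) a1@(3,3) a2@(3,3) a3@(3,3) a4@(3,3) a5@(3,3) a6@(3,3) | pheromone: 0 0 0 0 / 0 0 0 0 / 0 0 0 0 / 0 0 0 24
t=5: a0@(3,3) a1@(3,3) a2@(3,3) a3@(3,3) a4@(3,3) a5@(3,3) a6@(3,3) | pheromone: 0 0 0 0 / 0 0 0 0 / 0 0 0 0 / 0 0 0 30

(3, 3)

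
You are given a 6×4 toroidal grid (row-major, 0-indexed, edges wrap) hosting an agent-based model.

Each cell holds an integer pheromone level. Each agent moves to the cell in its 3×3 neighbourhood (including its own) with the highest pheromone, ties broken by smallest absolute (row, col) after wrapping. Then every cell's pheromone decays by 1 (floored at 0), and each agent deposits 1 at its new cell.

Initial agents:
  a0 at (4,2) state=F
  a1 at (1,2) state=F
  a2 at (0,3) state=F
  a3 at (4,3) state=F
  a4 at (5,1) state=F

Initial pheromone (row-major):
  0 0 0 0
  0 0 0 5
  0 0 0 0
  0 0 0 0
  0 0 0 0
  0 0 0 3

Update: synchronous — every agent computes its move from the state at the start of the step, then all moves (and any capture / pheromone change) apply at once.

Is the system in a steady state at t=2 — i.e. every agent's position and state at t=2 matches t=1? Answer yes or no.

no

t=1: a0@(5,3) a1@(1,3) a2@(1,3) a3@(5,3) a4@(0,0) | pheromone: 1 0 0 0 / 0 0 0 6 / 0 0 0 0 / 0 0 0 0 / 0 0 0 0 / 0 0 0 4
t=2: a0@(5,3) a1@(1,3) a2@(1,3) a3@(5,3) a4@(1,3) | pheromone: 0 0 0 0 / 0 0 0 8 / 0 0 0 0 / 0 0 0 0 / 0 0 0 0 / 0 0 0 5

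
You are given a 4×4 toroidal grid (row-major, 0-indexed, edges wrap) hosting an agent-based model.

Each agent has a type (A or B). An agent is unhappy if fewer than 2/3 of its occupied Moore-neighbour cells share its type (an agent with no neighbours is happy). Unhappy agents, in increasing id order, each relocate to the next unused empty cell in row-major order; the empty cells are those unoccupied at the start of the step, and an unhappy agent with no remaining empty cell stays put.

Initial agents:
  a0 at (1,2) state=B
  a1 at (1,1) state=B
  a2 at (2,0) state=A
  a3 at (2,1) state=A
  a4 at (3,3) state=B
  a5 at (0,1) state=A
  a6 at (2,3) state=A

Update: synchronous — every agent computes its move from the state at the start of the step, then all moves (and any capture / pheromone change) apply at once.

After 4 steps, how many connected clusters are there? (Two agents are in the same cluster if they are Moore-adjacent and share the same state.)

2

t=1: a0@(0,0):B a1@(0,2):B a2@(0,3):A a3@(1,0):A a4@(1,3):B a5@(2,2):A a6@(3,0):A
t=2: a0@(0,1):B a1@(1,1):B a2@(1,2):A a3@(2,0):A a4@(2,1):B a5@(2,3):A a6@(3,1):A
t=3: a0@(0,0):B a1@(0,2):B a2@(0,3):A a3@(1,0):A a4@(1,3):B a5@(2,3):A a6@(2,2):A
t=4: a0@(0,1):B a1@(1,1):B a2@(1,2):A a3@(2,0):A a4@(2,1):B a5@(2,3):A a6@(3,0):A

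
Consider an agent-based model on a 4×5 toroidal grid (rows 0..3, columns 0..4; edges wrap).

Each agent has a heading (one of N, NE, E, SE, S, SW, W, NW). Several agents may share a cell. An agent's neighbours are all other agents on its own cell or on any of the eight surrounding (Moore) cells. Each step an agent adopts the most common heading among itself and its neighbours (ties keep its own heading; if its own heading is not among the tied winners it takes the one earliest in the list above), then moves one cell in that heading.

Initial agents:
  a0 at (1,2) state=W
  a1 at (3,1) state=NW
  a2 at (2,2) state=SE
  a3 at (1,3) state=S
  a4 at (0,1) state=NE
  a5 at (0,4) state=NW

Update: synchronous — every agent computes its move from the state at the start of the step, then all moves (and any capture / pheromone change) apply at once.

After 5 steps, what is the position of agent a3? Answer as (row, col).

t=1: a0@(1,1):W a1@(2,0):NW a2@(3,3):SE a3@(2,3):S a4@(3,2):NE a5@(3,3):NW
t=2: a0@(1,0):W a1@(1,4):NW a2@(0,4):SE a3@(3,3):S a4@(2,3):NE a5@(2,2):NW
t=3: a0@(1,4):W a1@(0,3):NW a2@(1,0):SE a3@(0,3):S a4@(1,2):NW a5@(1,1):NW
t=4: a0@(1,3):W a1@(3,2):NW a2@(2,1):SE a3@(3,2):NW a4@(0,1):NW a5@(0,0):NW
t=5: a0@(1,2):W a1@(2,1):NW a2@(1,0):NW a3@(2,1):NW a4@(3,0):NW a5@(3,4):NW

(2, 1)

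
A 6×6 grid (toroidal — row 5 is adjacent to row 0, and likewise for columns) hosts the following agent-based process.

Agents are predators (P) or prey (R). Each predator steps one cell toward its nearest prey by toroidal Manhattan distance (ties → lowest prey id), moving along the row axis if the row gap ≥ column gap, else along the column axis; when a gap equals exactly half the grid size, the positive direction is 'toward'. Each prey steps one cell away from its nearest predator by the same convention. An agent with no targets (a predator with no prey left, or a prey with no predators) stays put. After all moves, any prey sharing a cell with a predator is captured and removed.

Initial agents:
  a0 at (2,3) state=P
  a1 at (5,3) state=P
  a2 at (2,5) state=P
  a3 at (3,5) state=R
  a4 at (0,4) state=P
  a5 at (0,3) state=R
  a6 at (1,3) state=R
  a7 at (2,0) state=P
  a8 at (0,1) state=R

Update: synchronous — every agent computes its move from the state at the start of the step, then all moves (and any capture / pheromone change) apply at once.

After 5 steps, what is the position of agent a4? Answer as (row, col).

t=1: a0@(1,3):P a1@(0,3):P a2@(3,5):P a3@(4,5):R a4@(0,3):P a7@(3,0):P a8@(0,0):R
t=2: a0@(1,4):P a1@(0,4):P a2@(4,5):P a3@(5,5):R a4@(0,4):P a7@(4,0):P a8@(0,5):R
t=3: a0@(0,4):P a1@(0,5):P a2@(5,5):P a4@(0,5):P a7@(5,0):P a8@(0,0):R
t=4: a0@(0,5):P a1@(0,0):P a2@(0,5):P a4@(0,0):P a7@(0,0):P a8@(0,1):R
t=5: a0@(0,0):P a1@(0,1):P a2@(0,0):P a4@(0,1):P a7@(0,1):P a8@(0,2):R

(0, 1)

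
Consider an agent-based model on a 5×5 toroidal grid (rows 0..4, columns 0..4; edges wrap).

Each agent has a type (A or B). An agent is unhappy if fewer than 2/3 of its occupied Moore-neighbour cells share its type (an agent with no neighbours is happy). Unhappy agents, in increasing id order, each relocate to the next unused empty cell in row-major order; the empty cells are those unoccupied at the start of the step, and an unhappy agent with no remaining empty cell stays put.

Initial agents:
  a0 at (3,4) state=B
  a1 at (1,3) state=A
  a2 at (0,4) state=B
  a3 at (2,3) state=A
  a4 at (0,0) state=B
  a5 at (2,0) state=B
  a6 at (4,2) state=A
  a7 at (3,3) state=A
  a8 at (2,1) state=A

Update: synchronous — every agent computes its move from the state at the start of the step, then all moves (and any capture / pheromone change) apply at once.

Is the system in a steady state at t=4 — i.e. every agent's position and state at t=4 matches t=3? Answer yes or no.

t=1: a0@(0,1):B a1@(0,2):A a2@(0,3):B a3@(2,3):A a4@(0,0):B a5@(1,0):B a6@(4,2):A a7@(3,3):A a8@(1,1):A
t=2: a0@(0,4):B a1@(1,2):A a2@(1,3):B a3@(2,3):A a4@(0,0):B a5@(1,0):B a6@(1,4):A a7@(3,3):A a8@(2,0):A
t=3: a0@(0,4):B a1@(0,1):A a2@(0,2):B a3@(2,3):A a4@(0,0):B a5@(0,3):B a6@(1,1):A a7@(3,3):A a8@(2,1):A
t=4: a0@(0,4):B a1@(1,0):A a2@(1,2):B a3@(2,3):A a4@(1,3):B a5@(0,3):B a6@(1,4):A a7@(3,3):A a8@(2,1):A

no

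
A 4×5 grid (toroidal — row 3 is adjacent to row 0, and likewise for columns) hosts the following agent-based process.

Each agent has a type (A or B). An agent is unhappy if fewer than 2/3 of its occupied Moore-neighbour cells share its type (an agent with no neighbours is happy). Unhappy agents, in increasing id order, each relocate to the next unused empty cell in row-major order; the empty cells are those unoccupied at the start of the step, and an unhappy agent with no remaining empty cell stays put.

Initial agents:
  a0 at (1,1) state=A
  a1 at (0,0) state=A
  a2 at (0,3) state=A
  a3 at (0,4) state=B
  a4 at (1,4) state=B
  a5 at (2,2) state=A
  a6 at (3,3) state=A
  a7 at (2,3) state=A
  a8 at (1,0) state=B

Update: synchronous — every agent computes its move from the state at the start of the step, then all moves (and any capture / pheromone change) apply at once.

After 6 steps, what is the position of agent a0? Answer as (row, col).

(0, 0)

t=1: a0@(1,1):A a1@(0,1):A a2@(0,2):A a3@(1,2):B a4@(1,3):B a5@(2,2):A a6@(3,3):A a7@(2,3):A a8@(2,0):B
t=2: a0@(0,0):A a1@(0,1):A a2@(0,3):A a3@(0,4):B a4@(1,0):B a5@(1,4):A a6@(3,3):A a7@(2,1):A a8@(2,4):B
t=3: a0@(0,2):A a1@(1,1):A a2@(0,3):A a3@(1,2):B a4@(1,3):B a5@(2,0):A a6@(2,2):A a7@(2,3):A a8@(3,0):B
t=4: a0@(0,0):A a1@(1,1):A a2@(0,1):A a3@(0,4):B a4@(1,0):B a5@(1,4):A a6@(2,1):A a7@(2,4):A a8@(3,1):B
t=5: a0@(0,2):A a1@(1,1):A a2@(0,3):A a3@(1,2):B a4@(1,3):B a5@(2,0):A a6@(2,2):A a7@(2,3):A a8@(3,0):B
t=6: a0@(0,0):A a1@(1,1):A a2@(0,1):A a3@(0,4):B a4@(1,0):B a5@(1,4):A a6@(2,1):A a7@(2,4):A a8@(3,1):B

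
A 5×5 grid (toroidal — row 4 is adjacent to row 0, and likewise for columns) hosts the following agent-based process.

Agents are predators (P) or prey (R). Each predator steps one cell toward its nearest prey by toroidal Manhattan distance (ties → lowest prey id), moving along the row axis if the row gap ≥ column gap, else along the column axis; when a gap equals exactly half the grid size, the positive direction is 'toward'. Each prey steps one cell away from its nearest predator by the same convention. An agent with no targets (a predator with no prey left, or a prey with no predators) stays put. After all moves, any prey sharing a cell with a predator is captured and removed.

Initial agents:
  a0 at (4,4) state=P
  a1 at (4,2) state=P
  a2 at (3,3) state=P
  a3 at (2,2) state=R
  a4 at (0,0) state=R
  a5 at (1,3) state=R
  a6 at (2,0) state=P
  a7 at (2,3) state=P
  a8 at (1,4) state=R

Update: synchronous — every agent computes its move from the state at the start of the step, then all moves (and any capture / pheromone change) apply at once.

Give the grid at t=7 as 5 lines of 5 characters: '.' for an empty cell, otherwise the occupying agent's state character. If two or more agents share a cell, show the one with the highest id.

PP..P
.....
.....
.....
.....

t=1: a0@(0,4):P a1@(3,2):P a2@(2,3):P a4@(1,0):R a5@(0,3):R a6@(2,1):P a7@(2,2):P a8@(2,4):R
t=2: a0@(0,3):P a1@(4,2):P a2@(2,4):P a4@(2,0):R a5@(0,2):R a6@(1,1):P a7@(2,3):P a8@(2,0):R
t=3: a0@(0,2):P a1@(0,2):P a2@(2,0):P a5@(0,1):R a6@(2,1):P a7@(2,4):P
t=4: a0@(0,1):P a1@(0,1):P a2@(1,0):P a5@(0,0):R a6@(1,1):P a7@(1,4):P
t=5: a0@(0,0):P a1@(0,0):P a2@(0,0):P a6@(0,1):P a7@(0,4):P
t=6: (unchanged — steady state)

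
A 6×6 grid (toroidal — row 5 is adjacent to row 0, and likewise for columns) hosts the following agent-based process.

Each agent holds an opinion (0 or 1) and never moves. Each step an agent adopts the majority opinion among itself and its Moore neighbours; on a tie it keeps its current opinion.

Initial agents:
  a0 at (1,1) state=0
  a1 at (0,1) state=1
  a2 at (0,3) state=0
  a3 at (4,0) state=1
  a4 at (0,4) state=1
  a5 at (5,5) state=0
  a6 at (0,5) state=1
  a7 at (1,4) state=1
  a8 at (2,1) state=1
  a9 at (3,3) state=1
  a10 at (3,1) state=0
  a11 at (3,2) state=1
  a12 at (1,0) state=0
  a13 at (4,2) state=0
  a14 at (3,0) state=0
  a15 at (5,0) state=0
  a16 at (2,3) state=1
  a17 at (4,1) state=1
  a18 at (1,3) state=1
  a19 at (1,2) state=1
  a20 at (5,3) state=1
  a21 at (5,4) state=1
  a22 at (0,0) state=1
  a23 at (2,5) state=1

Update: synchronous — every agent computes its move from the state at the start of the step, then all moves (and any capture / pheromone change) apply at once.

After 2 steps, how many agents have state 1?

24

t=1: a0@(1,1):1 a1@(0,1):1 a2@(0,3):1 a3@(4,0):0 a4@(0,4):1 a5@(5,5):1 a6@(0,5):1 a7@(1,4):1 a8@(2,1):0 a9@(3,3):1 a10@(3,1):1 a11@(3,2):1 a12@(1,0):1 a13@(4,2):1 a14@(3,0):1 a15@(5,0):1 a16@(2,3):1 a17@(4,1):0 a18@(1,3):1 a19@(1,2):1 a20@(5,3):1 a21@(5,4):1 a22@(0,0):0 a23@(2,5):1
t=2: a0@(1,1):1 a1@(0,1):1 a2@(0,3):1 a3@(4,0):1 a4@(0,4):1 a5@(5,5):1 a6@(0,5):1 a7@(1,4):1 a8@(2,1):1 a9@(3,3):1 a10@(3,1):1 a11@(3,2):1 a12@(1,0):1 a13@(4,2):1 a14@(3,0):1 a15@(5,0):1 a16@(2,3):1 a17@(4,1):1 a18@(1,3):1 a19@(1,2):1 a20@(5,3):1 a21@(5,4):1 a22@(0,0):1 a23@(2,5):1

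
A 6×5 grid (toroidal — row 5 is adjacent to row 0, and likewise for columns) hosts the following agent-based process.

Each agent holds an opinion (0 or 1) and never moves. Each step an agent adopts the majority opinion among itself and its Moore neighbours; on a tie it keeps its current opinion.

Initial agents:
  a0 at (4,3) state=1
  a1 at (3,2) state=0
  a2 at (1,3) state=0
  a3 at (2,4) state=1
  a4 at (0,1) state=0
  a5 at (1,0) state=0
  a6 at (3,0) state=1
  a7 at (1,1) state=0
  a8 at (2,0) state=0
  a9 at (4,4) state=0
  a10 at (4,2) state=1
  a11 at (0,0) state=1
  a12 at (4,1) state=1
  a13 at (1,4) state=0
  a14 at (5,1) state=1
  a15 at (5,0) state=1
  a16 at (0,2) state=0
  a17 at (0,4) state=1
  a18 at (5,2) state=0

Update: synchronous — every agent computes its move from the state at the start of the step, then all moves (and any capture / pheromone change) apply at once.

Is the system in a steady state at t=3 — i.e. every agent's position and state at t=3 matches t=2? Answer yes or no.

yes

t=1: a0@(4,3):0 a1@(3,2):1 a2@(1,3):0 a3@(2,4):0 a4@(0,1):0 a5@(1,0):0 a6@(3,0):1 a7@(1,1):0 a8@(2,0):0 a9@(4,4):1 a10@(4,2):1 a11@(0,0):1 a12@(4,1):1 a13@(1,4):0 a14@(5,1):1 a15@(5,0):1 a16@(0,2):0 a17@(0,4):1 a18@(5,2):1
t=2: a0@(4,3):1 a1@(3,2):1 a2@(1,3):0 a3@(2,4):0 a4@(0,1):0 a5@(1,0):0 a6@(3,0):1 a7@(1,1):0 a8@(2,0):0 a9@(4,4):1 a10@(4,2):1 a11@(0,0):1 a12@(4,1):1 a13@(1,4):0 a14@(5,1):1 a15@(5,0):1 a16@(0,2):0 a17@(0,4):1 a18@(5,2):1
t=3: (unchanged — steady state)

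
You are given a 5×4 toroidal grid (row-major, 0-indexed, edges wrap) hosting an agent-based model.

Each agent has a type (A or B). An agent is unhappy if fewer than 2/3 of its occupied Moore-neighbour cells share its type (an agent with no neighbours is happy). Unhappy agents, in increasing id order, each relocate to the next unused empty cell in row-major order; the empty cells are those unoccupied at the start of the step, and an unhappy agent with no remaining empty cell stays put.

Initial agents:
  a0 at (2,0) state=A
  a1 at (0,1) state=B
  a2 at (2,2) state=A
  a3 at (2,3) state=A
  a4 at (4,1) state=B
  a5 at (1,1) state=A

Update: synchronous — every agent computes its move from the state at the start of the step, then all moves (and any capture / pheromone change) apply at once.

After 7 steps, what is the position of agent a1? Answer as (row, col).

(0, 0)

t=1: a0@(2,0):A a1@(0,0):B a2@(2,2):A a3@(2,3):A a4@(4,1):B a5@(1,1):A
t=2: a0@(2,0):A a1@(0,1):B a2@(2,2):A a3@(2,3):A a4@(4,1):B a5@(1,1):A
t=3: a0@(2,0):A a1@(0,0):B a2@(2,2):A a3@(2,3):A a4@(4,1):B a5@(1,1):A
t=4: a0@(2,0):A a1@(0,1):B a2@(2,2):A a3@(2,3):A a4@(4,1):B a5@(1,1):A
t=5: a0@(2,0):A a1@(0,0):B a2@(2,2):A a3@(2,3):A a4@(4,1):B a5@(1,1):A
t=6: a0@(2,0):A a1@(0,1):B a2@(2,2):A a3@(2,3):A a4@(4,1):B a5@(1,1):A
t=7: a0@(2,0):A a1@(0,0):B a2@(2,2):A a3@(2,3):A a4@(4,1):B a5@(1,1):A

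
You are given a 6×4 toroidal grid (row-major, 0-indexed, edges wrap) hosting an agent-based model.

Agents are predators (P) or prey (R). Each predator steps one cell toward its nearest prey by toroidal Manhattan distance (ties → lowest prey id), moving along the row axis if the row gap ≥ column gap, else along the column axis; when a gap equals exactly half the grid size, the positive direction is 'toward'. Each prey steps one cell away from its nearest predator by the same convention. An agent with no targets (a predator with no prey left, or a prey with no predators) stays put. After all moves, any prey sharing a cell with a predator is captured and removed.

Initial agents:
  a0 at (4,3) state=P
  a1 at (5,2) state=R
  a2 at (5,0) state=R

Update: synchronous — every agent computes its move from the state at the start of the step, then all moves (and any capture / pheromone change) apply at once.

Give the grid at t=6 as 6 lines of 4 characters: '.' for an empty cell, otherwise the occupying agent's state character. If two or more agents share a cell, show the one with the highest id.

t=1: a0@(5,3):P a1@(0,2):R a2@(0,0):R
t=2: a0@(0,3):P a1@(1,2):R a2@(1,0):R
t=3: a0@(1,3):P a1@(2,2):R a2@(2,0):R
t=4: a0@(2,3):P a1@(3,2):R a2@(3,0):R
t=5: a0@(3,3):P a1@(4,2):R a2@(4,0):R
t=6: a0@(4,3):P a1@(5,2):R a2@(5,0):R

....
....
....
....
...P
R.R.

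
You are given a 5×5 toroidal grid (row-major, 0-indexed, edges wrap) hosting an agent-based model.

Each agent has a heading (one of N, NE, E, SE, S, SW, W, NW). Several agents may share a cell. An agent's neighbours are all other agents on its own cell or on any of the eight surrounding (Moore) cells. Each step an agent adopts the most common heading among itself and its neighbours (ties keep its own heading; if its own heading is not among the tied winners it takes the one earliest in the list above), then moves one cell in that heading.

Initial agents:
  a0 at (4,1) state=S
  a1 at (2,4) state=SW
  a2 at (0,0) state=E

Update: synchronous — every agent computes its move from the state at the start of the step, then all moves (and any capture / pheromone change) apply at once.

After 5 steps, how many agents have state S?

t=1: a0@(0,1):S a1@(3,3):SW a2@(0,1):E
t=2: a0@(1,1):S a1@(4,2):SW a2@(0,2):E
t=3: a0@(2,1):S a1@(0,1):SW a2@(0,3):E
t=4: a0@(3,1):S a1@(1,0):SW a2@(0,4):E
t=5: a0@(4,1):S a1@(2,4):SW a2@(0,0):E

1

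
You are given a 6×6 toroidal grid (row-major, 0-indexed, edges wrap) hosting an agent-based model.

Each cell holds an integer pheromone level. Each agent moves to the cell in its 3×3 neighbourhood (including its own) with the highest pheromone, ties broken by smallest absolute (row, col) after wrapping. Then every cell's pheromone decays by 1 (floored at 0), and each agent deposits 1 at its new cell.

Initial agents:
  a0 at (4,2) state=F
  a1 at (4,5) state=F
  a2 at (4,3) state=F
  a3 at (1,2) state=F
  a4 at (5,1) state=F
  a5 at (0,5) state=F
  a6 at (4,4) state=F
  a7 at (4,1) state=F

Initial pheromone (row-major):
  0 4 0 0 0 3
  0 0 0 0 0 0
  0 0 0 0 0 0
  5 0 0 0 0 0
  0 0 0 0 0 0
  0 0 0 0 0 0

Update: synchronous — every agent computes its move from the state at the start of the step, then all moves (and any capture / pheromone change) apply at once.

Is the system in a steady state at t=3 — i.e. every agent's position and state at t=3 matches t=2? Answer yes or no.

no

t=1: a0@(3,1) a1@(3,0) a2@(3,2) a3@(0,1) a4@(0,1) a5@(0,5) a6@(3,3) a7@(3,0) | pheromone: 0 5 0 0 0 3 / 0 0 0 0 0 0 / 0 0 0 0 0 0 / 6 1 1 1 0 0 / 0 0 0 0 0 0 / 0 0 0 0 0 0
t=2: a0@(3,0) a1@(3,0) a2@(3,1) a3@(0,1) a4@(0,1) a5@(0,5) a6@(3,2) a7@(3,0) | pheromone: 0 6 0 0 0 3 / 0 0 0 0 0 0 / 0 0 0 0 0 0 / 8 1 1 0 0 0 / 0 0 0 0 0 0 / 0 0 0 0 0 0
t=3: a0@(3,0) a1@(3,0) a2@(3,0) a3@(0,1) a4@(0,1) a5@(0,5) a6@(3,1) a7@(3,0) | pheromone: 0 7 0 0 0 3 / 0 0 0 0 0 0 / 0 0 0 0 0 0 / 11 1 0 0 0 0 / 0 0 0 0 0 0 / 0 0 0 0 0 0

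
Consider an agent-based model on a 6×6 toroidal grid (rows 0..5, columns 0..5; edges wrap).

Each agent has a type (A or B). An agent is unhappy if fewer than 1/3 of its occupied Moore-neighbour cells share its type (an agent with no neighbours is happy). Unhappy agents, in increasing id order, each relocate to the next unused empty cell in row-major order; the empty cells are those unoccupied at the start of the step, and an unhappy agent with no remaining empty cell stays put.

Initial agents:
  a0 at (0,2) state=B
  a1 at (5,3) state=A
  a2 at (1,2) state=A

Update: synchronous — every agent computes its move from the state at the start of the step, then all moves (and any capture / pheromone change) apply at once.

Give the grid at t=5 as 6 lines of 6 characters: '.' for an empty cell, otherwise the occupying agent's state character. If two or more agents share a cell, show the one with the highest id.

t=1: a0@(0,0):B a1@(0,1):A a2@(0,3):A
t=2: a0@(0,2):B a1@(0,4):A a2@(0,3):A
t=3: a0@(0,0):B a1@(0,4):A a2@(0,3):A
t=4: (unchanged — steady state)

B..AA.
......
......
......
......
......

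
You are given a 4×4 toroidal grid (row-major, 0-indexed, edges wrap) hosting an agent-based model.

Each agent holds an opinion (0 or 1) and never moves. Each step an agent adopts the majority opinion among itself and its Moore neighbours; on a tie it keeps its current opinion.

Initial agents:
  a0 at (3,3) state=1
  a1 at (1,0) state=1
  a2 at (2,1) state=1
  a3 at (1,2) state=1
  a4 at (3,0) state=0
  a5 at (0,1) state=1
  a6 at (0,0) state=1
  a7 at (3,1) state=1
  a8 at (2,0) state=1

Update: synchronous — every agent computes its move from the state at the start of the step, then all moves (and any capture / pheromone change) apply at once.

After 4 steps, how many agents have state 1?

9

t=1: a0@(3,3):1 a1@(1,0):1 a2@(2,1):1 a3@(1,2):1 a4@(3,0):1 a5@(0,1):1 a6@(0,0):1 a7@(3,1):1 a8@(2,0):1
t=2: (unchanged — steady state)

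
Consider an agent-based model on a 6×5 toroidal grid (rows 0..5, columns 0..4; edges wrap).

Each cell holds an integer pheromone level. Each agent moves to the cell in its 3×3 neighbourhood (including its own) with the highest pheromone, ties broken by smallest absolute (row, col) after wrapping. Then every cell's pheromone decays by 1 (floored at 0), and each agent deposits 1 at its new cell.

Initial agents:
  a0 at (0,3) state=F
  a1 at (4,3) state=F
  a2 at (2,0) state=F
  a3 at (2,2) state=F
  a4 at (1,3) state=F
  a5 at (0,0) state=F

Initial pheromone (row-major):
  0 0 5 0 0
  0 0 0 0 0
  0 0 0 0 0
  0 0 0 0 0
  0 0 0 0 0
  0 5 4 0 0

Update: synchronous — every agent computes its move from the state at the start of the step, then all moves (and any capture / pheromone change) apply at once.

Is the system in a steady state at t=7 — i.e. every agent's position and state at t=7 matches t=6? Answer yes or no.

yes

t=1: a0@(0,2) a1@(5,2) a2@(1,0) a3@(1,1) a4@(0,2) a5@(5,1) | pheromone: 0 0 6 0 0 / 1 1 0 0 0 / 0 0 0 0 0 / 0 0 0 0 0 / 0 0 0 0 0 / 0 5 4 0 0
t=2: a0@(0,2) a1@(0,2) a2@(1,0) a3@(0,2) a4@(0,2) a5@(0,2) | pheromone: 0 0 10 0 0 / 1 0 0 0 0 / 0 0 0 0 0 / 0 0 0 0 0 / 0 0 0 0 0 / 0 4 3 0 0
t=3: a0@(0,2) a1@(0,2) a2@(1,0) a3@(0,2) a4@(0,2) a5@(0,2) | pheromone: 0 0 14 0 0 / 1 0 0 0 0 / 0 0 0 0 0 / 0 0 0 0 0 / 0 0 0 0 0 / 0 3 2 0 0
t=4: a0@(0,2) a1@(0,2) a2@(1,0) a3@(0,2) a4@(0,2) a5@(0,2) | pheromone: 0 0 18 0 0 / 1 0 0 0 0 / 0 0 0 0 0 / 0 0 0 0 0 / 0 0 0 0 0 / 0 2 1 0 0
t=5: a0@(0,2) a1@(0,2) a2@(1,0) a3@(0,2) a4@(0,2) a5@(0,2) | pheromone: 0 0 22 0 0 / 1 0 0 0 0 / 0 0 0 0 0 / 0 0 0 0 0 / 0 0 0 0 0 / 0 1 0 0 0
t=6: a0@(0,2) a1@(0,2) a2@(1,0) a3@(0,2) a4@(0,2) a5@(0,2) | pheromone: 0 0 26 0 0 / 1 0 0 0 0 / 0 0 0 0 0 / 0 0 0 0 0 / 0 0 0 0 0 / 0 0 0 0 0
t=7: a0@(0,2) a1@(0,2) a2@(1,0) a3@(0,2) a4@(0,2) a5@(0,2) | pheromone: 0 0 30 0 0 / 1 0 0 0 0 / 0 0 0 0 0 / 0 0 0 0 0 / 0 0 0 0 0 / 0 0 0 0 0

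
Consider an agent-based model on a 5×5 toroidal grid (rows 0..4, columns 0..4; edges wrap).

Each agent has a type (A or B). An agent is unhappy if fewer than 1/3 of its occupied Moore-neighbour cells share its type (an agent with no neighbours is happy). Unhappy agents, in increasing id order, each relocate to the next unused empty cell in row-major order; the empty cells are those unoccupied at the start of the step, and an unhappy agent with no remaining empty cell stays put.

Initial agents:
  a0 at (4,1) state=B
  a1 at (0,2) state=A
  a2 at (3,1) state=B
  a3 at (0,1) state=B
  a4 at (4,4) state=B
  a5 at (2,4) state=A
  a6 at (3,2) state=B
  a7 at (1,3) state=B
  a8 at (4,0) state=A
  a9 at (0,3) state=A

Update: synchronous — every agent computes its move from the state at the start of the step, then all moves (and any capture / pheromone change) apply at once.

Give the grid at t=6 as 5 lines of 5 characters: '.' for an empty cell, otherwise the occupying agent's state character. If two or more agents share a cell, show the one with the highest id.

BBAA.
..A.A
B....
.BB..
.B...

t=1: a0@(4,1):B a1@(0,0):A a2@(3,1):B a3@(0,1):B a4@(0,4):B a5@(1,0):A a6@(3,2):B a7@(1,1):B a8@(1,2):A a9@(0,3):A
t=2: a0@(4,1):B a1@(0,2):A a2@(3,1):B a3@(0,1):B a4@(1,3):B a5@(1,4):A a6@(3,2):B a7@(2,0):B a8@(1,2):A a9@(0,3):A
t=3: a0@(4,1):B a1@(0,2):A a2@(3,1):B a3@(0,1):B a4@(0,0):B a5@(1,4):A a6@(3,2):B a7@(2,0):B a8@(1,2):A a9@(0,3):A
t=4: (unchanged — steady state)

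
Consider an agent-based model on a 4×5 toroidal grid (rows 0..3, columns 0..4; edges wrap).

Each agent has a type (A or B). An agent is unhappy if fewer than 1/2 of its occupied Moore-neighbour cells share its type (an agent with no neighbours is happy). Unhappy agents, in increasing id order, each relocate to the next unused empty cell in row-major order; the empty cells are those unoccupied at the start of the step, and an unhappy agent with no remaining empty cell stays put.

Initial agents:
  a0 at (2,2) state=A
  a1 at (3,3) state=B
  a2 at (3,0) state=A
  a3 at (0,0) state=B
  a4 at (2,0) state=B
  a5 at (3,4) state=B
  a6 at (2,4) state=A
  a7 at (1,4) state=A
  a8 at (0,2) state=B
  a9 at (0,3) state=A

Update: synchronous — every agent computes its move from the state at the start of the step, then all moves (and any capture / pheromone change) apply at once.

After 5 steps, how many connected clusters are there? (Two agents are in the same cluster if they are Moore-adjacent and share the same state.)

2

t=1: a0@(0,1):A a1@(0,4):B a2@(1,0):A a3@(1,1):B a4@(1,2):B a5@(3,4):B a6@(1,3):A a7@(1,4):A a8@(0,2):B a9@(2,1):A
t=2: a0@(0,0):A a1@(0,3):B a2@(1,0):A a3@(2,0):B a4@(2,2):B a5@(3,4):B a6@(2,3):A a7@(1,4):A a8@(0,2):B a9@(2,4):A
t=3: a0@(0,0):A a1@(0,3):B a2@(1,0):A a3@(0,1):B a4@(0,4):B a5@(1,1):B a6@(2,3):A a7@(1,4):A a8@(0,2):B a9@(2,4):A
t=4: a0@(1,2):A a1@(0,3):B a2@(1,0):A a3@(0,1):B a4@(1,3):B a5@(1,1):B a6@(2,3):A a7@(1,4):A a8@(0,2):B a9@(2,4):A
t=5: a0@(0,0):A a1@(0,3):B a2@(1,0):A a3@(0,1):B a4@(0,4):B a5@(1,1):B a6@(2,3):A a7@(1,4):A a8@(0,2):B a9@(2,4):A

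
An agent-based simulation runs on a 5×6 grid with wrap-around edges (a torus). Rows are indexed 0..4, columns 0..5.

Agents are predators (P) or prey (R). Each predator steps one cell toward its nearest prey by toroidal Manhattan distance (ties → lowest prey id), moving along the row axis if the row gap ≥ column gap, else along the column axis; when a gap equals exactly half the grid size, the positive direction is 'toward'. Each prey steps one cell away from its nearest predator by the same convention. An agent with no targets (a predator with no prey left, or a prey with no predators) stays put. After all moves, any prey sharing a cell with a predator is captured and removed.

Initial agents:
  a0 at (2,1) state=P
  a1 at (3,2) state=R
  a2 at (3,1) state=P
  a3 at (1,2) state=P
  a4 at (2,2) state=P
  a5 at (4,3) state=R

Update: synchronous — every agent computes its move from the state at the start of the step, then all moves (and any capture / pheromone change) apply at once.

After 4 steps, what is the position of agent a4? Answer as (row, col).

(3, 5)

t=1: a0@(3,1):P a1@(3,3):R a2@(3,2):P a3@(2,2):P a4@(3,2):P a5@(4,4):R
t=2: a0@(3,2):P a1@(3,4):R a2@(3,3):P a3@(3,2):P a4@(3,3):P a5@(4,5):R
t=3: a0@(3,3):P a1@(3,5):R a2@(3,4):P a3@(3,3):P a4@(3,4):P a5@(4,0):R
t=4: a0@(3,4):P a1@(3,0):R a2@(3,5):P a3@(3,4):P a4@(3,5):P a5@(4,1):R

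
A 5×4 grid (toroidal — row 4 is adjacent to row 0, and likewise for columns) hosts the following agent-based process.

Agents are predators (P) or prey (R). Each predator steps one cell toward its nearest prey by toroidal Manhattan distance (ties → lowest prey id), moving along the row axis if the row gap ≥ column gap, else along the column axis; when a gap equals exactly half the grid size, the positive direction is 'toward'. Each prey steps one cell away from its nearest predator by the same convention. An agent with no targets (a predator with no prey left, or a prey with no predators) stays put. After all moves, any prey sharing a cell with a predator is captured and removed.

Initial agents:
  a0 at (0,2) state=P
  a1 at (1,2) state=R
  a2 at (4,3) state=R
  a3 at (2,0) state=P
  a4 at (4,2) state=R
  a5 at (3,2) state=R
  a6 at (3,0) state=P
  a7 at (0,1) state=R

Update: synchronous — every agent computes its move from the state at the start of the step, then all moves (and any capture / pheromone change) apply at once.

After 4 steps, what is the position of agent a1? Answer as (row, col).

(0, 2)

t=1: a0@(1,2):P a1@(2,2):R a2@(3,3):R a3@(2,1):P a4@(3,2):R a5@(2,2):R a6@(4,0):P a7@(0,0):R
t=2: a0@(2,2):P a1@(3,2):R a2@(2,3):R a3@(2,2):P a4@(4,2):R a5@(3,2):R a6@(0,0):P a7@(1,0):R
t=3: a0@(3,2):P a1@(4,2):R a2@(2,0):R a3@(3,2):P a4@(0,2):R a5@(4,2):R a6@(1,0):P a7@(2,0):R
t=4: a0@(4,2):P a1@(0,2):R a2@(3,0):R a3@(4,2):P a4@(1,2):R a5@(0,2):R a6@(2,0):P a7@(3,0):R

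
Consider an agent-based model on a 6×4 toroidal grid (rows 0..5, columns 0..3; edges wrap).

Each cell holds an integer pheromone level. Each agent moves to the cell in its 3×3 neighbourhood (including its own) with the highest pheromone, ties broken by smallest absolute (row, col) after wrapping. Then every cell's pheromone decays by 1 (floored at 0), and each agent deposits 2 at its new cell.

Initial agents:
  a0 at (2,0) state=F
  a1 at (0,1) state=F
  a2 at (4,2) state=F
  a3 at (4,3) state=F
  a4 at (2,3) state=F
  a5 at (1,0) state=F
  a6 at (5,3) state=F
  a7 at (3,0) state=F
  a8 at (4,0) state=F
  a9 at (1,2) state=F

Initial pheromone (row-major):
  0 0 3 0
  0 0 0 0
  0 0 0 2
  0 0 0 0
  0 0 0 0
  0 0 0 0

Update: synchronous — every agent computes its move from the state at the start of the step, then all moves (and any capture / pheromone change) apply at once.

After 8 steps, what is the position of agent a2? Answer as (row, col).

(2, 3)

t=1: a0@(2,3) a1@(0,2) a2@(3,1) a3@(3,0) a4@(2,3) a5@(2,3) a6@(0,2) a7@(2,3) a8@(3,0) a9@(0,2) | pheromone: 0 0 8 0 / 0 0 0 0 / 0 0 0 9 / 4 2 0 0 / 0 0 0 0 / 0 0 0 0
t=2: a0@(2,3) a1@(0,2) a2@(3,0) a3@(2,3) a4@(2,3) a5@(2,3) a6@(0,2) a7@(2,3) a8@(2,3) a9@(0,2) | pheromone: 0 0 13 0 / 0 0 0 0 / 0 0 0 20 / 5 1 0 0 / 0 0 0 0 / 0 0 0 0
t=3: a0@(2,3) a1@(0,2) a2@(2,3) a3@(2,3) a4@(2,3) a5@(2,3) a6@(0,2) a7@(2,3) a8@(2,3) a9@(0,2) | pheromone: 0 0 18 0 / 0 0 0 0 / 0 0 0 33 / 4 0 0 0 / 0 0 0 0 / 0 0 0 0
t=4: a0@(2,3) a1@(0,2) a2@(2,3) a3@(2,3) a4@(2,3) a5@(2,3) a6@(0,2) a7@(2,3) a8@(2,3) a9@(0,2) | pheromone: 0 0 23 0 / 0 0 0 0 / 0 0 0 46 / 3 0 0 0 / 0 0 0 0 / 0 0 0 0
t=5: a0@(2,3) a1@(0,2) a2@(2,3) a3@(2,3) a4@(2,3) a5@(2,3) a6@(0,2) a7@(2,3) a8@(2,3) a9@(0,2) | pheromone: 0 0 28 0 / 0 0 0 0 / 0 0 0 59 / 2 0 0 0 / 0 0 0 0 / 0 0 0 0
t=6: a0@(2,3) a1@(0,2) a2@(2,3) a3@(2,3) a4@(2,3) a5@(2,3) a6@(0,2) a7@(2,3) a8@(2,3) a9@(0,2) | pheromone: 0 0 33 0 / 0 0 0 0 / 0 0 0 72 / 1 0 0 0 / 0 0 0 0 / 0 0 0 0
t=7: a0@(2,3) a1@(0,2) a2@(2,3) a3@(2,3) a4@(2,3) a5@(2,3) a6@(0,2) a7@(2,3) a8@(2,3) a9@(0,2) | pheromone: 0 0 38 0 / 0 0 0 0 / 0 0 0 85 / 0 0 0 0 / 0 0 0 0 / 0 0 0 0
t=8: a0@(2,3) a1@(0,2) a2@(2,3) a3@(2,3) a4@(2,3) a5@(2,3) a6@(0,2) a7@(2,3) a8@(2,3) a9@(0,2) | pheromone: 0 0 43 0 / 0 0 0 0 / 0 0 0 98 / 0 0 0 0 / 0 0 0 0 / 0 0 0 0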